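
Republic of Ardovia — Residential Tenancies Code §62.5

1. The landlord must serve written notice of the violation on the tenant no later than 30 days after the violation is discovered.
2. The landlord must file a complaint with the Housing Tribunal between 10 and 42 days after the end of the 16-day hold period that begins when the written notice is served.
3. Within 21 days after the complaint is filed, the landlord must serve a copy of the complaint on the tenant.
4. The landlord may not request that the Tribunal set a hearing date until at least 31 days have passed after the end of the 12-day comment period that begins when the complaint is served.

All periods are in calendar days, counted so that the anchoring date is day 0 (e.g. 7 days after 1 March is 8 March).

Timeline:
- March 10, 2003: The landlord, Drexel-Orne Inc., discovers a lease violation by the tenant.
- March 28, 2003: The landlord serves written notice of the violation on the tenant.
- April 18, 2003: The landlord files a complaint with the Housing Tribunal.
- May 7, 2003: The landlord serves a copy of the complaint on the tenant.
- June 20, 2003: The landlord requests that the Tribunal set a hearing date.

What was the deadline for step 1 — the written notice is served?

Step 1 runs from March 10, 2003, when the violation is discovered. 30 days after March 10, 2003 is April 9, 2003.

April 9, 2003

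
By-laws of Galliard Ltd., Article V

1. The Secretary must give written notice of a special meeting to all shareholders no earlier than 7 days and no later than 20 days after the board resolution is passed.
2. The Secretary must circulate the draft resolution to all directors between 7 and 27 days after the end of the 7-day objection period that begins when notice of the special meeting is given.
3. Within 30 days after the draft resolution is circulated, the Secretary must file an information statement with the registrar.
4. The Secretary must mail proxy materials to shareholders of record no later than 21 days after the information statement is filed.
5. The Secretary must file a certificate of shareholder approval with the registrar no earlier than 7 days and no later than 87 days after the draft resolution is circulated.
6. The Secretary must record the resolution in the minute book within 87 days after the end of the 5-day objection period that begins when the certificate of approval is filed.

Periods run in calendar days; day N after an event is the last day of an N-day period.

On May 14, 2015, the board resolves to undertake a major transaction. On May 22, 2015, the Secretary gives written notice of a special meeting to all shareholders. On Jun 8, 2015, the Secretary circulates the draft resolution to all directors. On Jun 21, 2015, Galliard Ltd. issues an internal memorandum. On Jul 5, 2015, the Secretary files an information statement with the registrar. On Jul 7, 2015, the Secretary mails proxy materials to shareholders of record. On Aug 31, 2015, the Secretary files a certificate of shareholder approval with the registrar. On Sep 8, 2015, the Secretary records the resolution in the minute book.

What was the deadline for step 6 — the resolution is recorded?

Dec 1, 2015

The certificate of approval is filed on Aug 31, 2015; the 5-day objection period therefore ends Sep 5, 2015, and step 6 runs from that date. 87 days after Sep 5, 2015 is Dec 1, 2015.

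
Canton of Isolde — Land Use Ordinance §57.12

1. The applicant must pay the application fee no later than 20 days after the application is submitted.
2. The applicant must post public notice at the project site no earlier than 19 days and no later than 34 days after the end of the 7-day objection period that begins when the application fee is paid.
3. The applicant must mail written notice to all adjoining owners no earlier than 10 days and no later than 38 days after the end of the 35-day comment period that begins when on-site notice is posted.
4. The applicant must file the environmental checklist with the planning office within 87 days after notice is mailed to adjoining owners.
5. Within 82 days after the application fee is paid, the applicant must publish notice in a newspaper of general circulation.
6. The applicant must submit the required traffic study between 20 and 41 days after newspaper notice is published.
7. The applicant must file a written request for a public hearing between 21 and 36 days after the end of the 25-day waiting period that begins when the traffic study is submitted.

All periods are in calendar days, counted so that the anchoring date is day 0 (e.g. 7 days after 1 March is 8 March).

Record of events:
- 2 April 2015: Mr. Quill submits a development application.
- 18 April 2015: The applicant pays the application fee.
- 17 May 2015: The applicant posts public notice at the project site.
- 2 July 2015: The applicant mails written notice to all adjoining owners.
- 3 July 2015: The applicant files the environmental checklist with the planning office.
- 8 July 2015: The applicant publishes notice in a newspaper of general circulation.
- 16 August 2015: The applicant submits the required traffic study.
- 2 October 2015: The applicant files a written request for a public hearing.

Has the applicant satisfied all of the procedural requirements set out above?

Step 1: 20 days after 2 April 2015 (when the application is submitted) is 22 April 2015; completed 18 April 2015, before the deadline.
Step 2: the window is 19–34 days after 25 April 2015 (end of the 7-day objection period, which began when the application fee is paid on 18 April 2015), so 14 May 2015 through 29 May 2015; 17 May 2015 falls inside that range.
Step 3: the window is 10–38 days after 21 June 2015 (end of the 35-day comment period, which began when on-site notice is posted on 17 May 2015), so 1 July 2015 through 29 July 2015; done 2 July 2015 — within the window.
Step 4: 87 days after 2 July 2015 (when notice is mailed to adjoining owners) is 27 September 2015; done 3 July 2015 — timely.
Step 5: 82 days after 18 April 2015 (when the application fee is paid) is 9 July 2015; completed 8 July 2015, before the deadline.
Step 6: the window is 20–41 days after 8 July 2015 (when newspaper notice is published), so 28 July 2015 through 18 August 2015; done 16 August 2015 — within the window.
Step 7: the window is 21–36 days after 10 September 2015 (end of the 25-day waiting period, which began when the traffic study is submitted on 16 August 2015), so 1 October 2015 through 16 October 2015; done 2 October 2015, which is between those dates.

Yes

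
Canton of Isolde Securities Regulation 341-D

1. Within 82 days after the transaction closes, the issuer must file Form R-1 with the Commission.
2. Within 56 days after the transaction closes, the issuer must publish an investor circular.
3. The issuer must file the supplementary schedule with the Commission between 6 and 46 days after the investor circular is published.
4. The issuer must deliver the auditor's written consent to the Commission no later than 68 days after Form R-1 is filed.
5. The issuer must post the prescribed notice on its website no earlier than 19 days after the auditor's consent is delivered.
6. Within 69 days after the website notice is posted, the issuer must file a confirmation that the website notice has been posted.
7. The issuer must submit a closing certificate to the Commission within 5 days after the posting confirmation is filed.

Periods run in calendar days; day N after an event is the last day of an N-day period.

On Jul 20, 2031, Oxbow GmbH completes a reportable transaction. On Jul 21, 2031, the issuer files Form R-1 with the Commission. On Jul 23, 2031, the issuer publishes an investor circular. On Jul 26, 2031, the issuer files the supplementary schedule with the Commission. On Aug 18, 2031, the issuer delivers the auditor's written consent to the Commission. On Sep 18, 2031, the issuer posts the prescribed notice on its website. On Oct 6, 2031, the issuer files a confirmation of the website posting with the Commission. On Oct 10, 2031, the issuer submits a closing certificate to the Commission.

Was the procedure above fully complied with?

No

Step 1 — counting 82 days from Jul 20, 2031 (when the transaction closes) gives a deadline of Oct 10, 2031; Jul 21, 2031 is within that limit.
Step 2 — counting 56 days from Jul 20, 2031 (when the transaction closes) gives a deadline of Sep 14, 2031; Jul 23, 2031 is within that limit.
Step 3 — 6 and 46 days from Jul 23, 2031 (when the investor circular is published) are Jul 29, 2031 and Sep 7, 2031 respectively; Jul 26, 2031 is 3 days too early.
The procedure was therefore not followed at step 3.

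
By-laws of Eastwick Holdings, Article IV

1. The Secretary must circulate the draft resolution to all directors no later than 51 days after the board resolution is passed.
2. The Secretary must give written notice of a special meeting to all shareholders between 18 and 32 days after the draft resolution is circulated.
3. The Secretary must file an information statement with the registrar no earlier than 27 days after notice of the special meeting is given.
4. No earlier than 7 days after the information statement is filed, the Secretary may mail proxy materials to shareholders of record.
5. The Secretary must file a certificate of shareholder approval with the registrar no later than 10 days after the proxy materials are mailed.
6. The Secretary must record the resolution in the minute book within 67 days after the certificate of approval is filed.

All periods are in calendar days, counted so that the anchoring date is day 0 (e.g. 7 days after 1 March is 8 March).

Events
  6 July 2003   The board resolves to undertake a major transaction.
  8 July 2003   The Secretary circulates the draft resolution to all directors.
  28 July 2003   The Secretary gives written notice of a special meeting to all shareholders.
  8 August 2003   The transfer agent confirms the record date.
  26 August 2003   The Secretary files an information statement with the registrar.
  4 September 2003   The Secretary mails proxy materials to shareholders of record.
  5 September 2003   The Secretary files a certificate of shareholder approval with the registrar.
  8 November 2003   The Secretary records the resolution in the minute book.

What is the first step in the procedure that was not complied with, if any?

None — every step was satisfied

Step 1 — counting 51 days from 6 July 2003 (when the board resolution is passed) gives a deadline of 26 August 2003; completed 8 July 2003, before the deadline.
Step 2 — 18 and 32 days from 8 July 2003 (when the draft resolution is circulated) are 26 July 2003 and 9 August 2003 respectively; done 28 July 2003 — within the window.
Step 3 — must wait 27 days from 28 July 2003 (when notice of the special meeting is given), so not before 24 August 2003; 26 August 2003 is on or after that date.
Step 4 — must wait 7 days from 26 August 2003 (when the information statement is filed), so not before 2 September 2003; done 4 September 2003, after the minimum wait.
Step 5 — counting 10 days from 4 September 2003 (when the proxy materials are mailed) gives a deadline of 14 September 2003; 5 September 2003 is within that limit.
Step 6 — counting 67 days from 5 September 2003 (when the certificate of approval is filed) gives a deadline of 11 November 2003; done 8 November 2003 — timely.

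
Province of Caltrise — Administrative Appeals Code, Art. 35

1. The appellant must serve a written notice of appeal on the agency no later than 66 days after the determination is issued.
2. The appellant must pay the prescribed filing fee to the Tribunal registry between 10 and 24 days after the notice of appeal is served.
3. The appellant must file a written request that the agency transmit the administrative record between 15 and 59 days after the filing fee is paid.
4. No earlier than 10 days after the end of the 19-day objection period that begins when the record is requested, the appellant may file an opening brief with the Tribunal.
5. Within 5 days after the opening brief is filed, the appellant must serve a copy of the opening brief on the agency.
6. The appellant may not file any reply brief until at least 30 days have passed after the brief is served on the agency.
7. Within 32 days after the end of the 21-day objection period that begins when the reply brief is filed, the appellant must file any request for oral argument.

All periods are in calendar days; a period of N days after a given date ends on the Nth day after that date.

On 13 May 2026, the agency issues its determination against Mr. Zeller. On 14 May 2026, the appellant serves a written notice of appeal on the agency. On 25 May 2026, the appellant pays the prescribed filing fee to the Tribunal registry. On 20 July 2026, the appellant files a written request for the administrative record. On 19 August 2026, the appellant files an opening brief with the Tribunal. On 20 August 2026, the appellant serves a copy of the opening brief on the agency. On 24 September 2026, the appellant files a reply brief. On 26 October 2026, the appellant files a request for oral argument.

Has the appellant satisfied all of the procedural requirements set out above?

Step 1: 66 days after 13 May 2026 (when the determination is issued) is 18 July 2026; 14 May 2026 is within that limit.
Step 2: the window is 10–24 days after 14 May 2026 (when the notice of appeal is served), so 24 May 2026 through 7 June 2026; done 25 May 2026 — within the window.
Step 3: the window is 15–59 days after 25 May 2026 (when the filing fee is paid), so 9 June 2026 through 23 July 2026; done 20 July 2026, which is between those dates.
Step 4: the earliest permitted date is 10 days after 8 August 2026 (end of the 19-day objection period, which began when the record is requested on 20 July 2026), i.e. 18 August 2026; done 19 August 2026 — permitted.
Step 5: 5 days after 19 August 2026 (when the opening brief is filed) is 24 August 2026; done 20 August 2026 — timely.
Step 6: the earliest permitted date is 30 days after 20 August 2026 (when the brief is served on the agency), i.e. 19 September 2026; done 24 September 2026 — permitted.
Step 7: 32 days after 15 October 2026 (end of the 21-day objection period, which began when the reply brief is filed on 24 September 2026) is 16 November 2026; completed 26 October 2026, before the deadline.

Yes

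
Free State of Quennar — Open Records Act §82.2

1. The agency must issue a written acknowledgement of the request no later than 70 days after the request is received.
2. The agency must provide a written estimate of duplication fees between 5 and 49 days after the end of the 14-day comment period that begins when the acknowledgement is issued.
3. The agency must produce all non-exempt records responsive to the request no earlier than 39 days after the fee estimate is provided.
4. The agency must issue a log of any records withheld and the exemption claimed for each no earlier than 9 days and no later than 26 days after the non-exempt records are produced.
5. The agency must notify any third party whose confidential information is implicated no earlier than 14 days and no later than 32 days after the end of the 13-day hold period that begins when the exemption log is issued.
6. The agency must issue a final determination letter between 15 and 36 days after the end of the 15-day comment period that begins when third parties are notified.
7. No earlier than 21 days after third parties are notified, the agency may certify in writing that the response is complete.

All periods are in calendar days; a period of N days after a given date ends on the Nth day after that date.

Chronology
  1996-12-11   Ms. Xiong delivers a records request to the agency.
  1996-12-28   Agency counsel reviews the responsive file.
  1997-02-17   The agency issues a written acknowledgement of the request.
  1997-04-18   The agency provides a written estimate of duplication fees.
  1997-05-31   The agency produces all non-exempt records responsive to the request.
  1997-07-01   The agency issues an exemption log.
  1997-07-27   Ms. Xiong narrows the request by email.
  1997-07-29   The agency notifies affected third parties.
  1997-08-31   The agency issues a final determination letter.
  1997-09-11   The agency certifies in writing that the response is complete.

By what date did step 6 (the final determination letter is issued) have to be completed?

1997-09-18

Third parties are notified on 1997-07-29; the 15-day comment period therefore ends 1997-08-13, and step 6 runs from that date. The window is 15–36 days after 1997-08-13; it closes on 1997-09-18.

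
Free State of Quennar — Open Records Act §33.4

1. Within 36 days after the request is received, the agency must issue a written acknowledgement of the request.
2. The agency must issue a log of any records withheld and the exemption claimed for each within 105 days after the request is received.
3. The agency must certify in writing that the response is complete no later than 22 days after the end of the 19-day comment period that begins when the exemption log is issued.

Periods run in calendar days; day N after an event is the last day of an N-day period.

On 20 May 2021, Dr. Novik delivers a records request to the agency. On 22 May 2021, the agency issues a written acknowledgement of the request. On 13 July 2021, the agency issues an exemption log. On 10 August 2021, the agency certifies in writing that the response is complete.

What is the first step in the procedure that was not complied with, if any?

None — every step was satisfied

Step 1: 36 days after 20 May 2021 (when the request is received) is 25 June 2021; done 22 May 2021 — timely.
Step 2: 105 days after 20 May 2021 (when the request is received) is 2 September 2021; completed 13 July 2021, before the deadline.
Step 3: 22 days after 1 August 2021 (end of the 19-day comment period, which began when the exemption log is issued on 13 July 2021) is 23 August 2021; done 10 August 2021 — timely.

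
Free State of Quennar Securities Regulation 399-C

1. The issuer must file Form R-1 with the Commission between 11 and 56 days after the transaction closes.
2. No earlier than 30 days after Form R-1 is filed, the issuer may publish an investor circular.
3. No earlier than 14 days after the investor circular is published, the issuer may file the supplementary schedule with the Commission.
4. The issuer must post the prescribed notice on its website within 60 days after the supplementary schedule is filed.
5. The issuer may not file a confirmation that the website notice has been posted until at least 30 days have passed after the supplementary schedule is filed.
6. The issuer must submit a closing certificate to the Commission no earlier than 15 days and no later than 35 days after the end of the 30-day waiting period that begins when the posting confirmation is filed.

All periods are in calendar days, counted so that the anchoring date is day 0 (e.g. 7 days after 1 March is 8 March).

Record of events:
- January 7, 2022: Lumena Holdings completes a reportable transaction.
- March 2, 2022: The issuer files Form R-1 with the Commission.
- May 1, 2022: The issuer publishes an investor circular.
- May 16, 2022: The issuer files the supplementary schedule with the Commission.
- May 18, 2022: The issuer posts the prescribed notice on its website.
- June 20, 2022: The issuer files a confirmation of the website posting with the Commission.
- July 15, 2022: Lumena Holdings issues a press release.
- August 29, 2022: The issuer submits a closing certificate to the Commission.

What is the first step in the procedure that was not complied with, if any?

Step 1: the window is 11–56 days after January 7, 2022 (when the transaction closes), so January 18, 2022 through March 4, 2022; March 2, 2022 falls inside that range.
Step 2: the earliest permitted date is 30 days after March 2, 2022 (when Form R-1 is filed), i.e. April 1, 2022; done May 1, 2022 — permitted.
Step 3: the earliest permitted date is 14 days after May 1, 2022 (when the investor circular is published), i.e. May 15, 2022; done May 16, 2022 — permitted.
Step 4: 60 days after May 16, 2022 (when the supplementary schedule is filed) is July 15, 2022; done May 18, 2022 — timely.
Step 5: the earliest permitted date is 30 days after May 16, 2022 (when the supplementary schedule is filed), i.e. June 15, 2022; June 20, 2022 is on or after that date.
Step 6: the window is 15–35 days after July 20, 2022 (end of the 30-day waiting period, which began when the posting confirmation is filed on June 20, 2022), so August 4, 2022 through August 24, 2022; done August 29, 2022 — 5 days after the window closed.

Step 6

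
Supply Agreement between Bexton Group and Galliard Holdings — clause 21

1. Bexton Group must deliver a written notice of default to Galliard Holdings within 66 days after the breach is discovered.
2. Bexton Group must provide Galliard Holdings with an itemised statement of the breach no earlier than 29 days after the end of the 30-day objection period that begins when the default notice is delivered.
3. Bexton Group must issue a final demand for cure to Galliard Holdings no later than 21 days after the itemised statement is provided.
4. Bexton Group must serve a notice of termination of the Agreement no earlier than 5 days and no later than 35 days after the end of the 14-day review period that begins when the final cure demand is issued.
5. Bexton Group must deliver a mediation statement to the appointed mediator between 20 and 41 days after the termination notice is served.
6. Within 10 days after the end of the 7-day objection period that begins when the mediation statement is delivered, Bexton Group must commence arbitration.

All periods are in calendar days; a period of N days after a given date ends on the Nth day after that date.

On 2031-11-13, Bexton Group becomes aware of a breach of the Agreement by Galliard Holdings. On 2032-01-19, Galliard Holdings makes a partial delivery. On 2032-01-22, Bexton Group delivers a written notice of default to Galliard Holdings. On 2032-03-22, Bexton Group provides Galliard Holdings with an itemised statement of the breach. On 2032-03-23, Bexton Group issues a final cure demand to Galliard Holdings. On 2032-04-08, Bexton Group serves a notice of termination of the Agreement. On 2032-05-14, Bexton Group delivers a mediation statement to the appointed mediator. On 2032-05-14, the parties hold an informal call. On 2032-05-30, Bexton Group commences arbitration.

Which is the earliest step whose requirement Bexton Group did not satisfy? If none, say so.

Step 1

(1) due by 2031-11-13 + 66 days = 2032-01-18; not done until 2032-01-22, 4 days after the deadline.
The procedure was therefore not followed at step 1.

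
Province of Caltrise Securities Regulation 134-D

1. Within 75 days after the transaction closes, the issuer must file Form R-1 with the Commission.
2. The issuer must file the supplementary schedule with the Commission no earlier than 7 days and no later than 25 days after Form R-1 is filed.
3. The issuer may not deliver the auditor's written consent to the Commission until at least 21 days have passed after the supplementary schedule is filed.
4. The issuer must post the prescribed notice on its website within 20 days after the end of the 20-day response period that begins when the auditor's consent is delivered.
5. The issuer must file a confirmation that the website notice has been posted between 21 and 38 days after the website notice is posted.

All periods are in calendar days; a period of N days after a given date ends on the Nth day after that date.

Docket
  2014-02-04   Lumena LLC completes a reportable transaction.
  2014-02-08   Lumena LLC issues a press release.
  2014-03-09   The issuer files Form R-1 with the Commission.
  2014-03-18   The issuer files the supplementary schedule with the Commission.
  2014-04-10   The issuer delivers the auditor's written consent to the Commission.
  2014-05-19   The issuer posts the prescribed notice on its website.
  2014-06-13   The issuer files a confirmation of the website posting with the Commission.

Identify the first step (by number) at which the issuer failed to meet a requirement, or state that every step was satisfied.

None — every step was satisfied

Step 1: 75 days after 2014-02-04 (when the transaction closes) is 2014-04-20; done 2014-03-09 — timely.
Step 2: the window is 7–25 days after 2014-03-09 (when Form R-1 is filed), so 2014-03-16 through 2014-04-03; 2014-03-18 falls inside that range.
Step 3: the earliest permitted date is 21 days after 2014-03-18 (when the supplementary schedule is filed), i.e. 2014-04-08; done 2014-04-10 — permitted.
Step 4: 20 days after 2014-04-30 (end of the 20-day response period, which began when the auditor's consent is delivered on 2014-04-10) is 2014-05-20; done 2014-05-19 — timely.
Step 5: the window is 21–38 days after 2014-05-19 (when the website notice is posted), so 2014-06-09 through 2014-06-26; 2014-06-13 falls inside that range.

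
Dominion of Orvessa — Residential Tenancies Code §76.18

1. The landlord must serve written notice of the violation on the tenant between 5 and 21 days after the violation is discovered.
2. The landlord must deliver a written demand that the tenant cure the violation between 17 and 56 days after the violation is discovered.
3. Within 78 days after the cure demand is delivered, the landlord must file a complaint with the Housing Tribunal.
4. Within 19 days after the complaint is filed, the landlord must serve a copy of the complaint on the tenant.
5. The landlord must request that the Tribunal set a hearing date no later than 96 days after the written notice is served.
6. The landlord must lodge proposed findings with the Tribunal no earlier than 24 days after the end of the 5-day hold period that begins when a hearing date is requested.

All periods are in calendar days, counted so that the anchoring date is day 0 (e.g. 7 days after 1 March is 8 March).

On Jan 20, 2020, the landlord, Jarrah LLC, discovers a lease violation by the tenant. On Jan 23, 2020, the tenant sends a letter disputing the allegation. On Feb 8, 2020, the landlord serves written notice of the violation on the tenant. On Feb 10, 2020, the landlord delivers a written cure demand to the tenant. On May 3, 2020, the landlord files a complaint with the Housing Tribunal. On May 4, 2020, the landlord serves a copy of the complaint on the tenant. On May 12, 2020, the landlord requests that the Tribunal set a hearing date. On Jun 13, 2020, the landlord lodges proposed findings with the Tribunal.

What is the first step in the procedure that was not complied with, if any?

Step 3

(1) the permitted window runs from Jan 20, 2020 + 5 = Jan 25, 2020 to Jan 20, 2020 + 21 = Feb 10, 2020; Feb 8, 2020 falls inside that range.
(2) the permitted window runs from Jan 20, 2020 + 17 = Feb 6, 2020 to Jan 20, 2020 + 56 = Mar 16, 2020; done Feb 10, 2020 — within the window.
(3) due by Feb 10, 2020 + 78 days = Apr 28, 2020; done May 3, 2020 — 5 days late.
Later steps need not be reached.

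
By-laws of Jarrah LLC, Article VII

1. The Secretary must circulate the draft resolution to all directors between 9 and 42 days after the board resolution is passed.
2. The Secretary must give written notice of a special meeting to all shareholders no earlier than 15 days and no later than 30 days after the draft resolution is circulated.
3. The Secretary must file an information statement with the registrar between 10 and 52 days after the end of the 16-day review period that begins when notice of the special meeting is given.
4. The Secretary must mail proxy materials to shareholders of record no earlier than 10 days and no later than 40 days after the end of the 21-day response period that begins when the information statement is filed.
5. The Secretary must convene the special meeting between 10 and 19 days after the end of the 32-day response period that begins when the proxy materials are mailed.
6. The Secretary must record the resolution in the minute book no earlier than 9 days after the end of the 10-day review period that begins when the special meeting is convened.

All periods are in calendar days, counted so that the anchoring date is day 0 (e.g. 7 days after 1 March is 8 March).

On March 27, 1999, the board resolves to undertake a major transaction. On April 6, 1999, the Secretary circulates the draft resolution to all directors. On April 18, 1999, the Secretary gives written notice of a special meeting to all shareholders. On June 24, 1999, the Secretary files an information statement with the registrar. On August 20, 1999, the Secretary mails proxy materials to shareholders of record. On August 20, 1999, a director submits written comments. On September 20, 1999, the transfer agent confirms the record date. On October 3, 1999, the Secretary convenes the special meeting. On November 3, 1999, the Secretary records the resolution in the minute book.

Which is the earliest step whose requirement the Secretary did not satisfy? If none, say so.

Step 2

Step 1: the window is 9–42 days after March 27, 1999 (when the board resolution is passed), so April 5, 1999 through May 8, 1999; done April 6, 1999 — within the window.
Step 2: the window is 15–30 days after April 6, 1999 (when the draft resolution is circulated), so April 21, 1999 through May 6, 1999; April 18, 1999 is 3 days too early.
The procedure was therefore not followed at step 2.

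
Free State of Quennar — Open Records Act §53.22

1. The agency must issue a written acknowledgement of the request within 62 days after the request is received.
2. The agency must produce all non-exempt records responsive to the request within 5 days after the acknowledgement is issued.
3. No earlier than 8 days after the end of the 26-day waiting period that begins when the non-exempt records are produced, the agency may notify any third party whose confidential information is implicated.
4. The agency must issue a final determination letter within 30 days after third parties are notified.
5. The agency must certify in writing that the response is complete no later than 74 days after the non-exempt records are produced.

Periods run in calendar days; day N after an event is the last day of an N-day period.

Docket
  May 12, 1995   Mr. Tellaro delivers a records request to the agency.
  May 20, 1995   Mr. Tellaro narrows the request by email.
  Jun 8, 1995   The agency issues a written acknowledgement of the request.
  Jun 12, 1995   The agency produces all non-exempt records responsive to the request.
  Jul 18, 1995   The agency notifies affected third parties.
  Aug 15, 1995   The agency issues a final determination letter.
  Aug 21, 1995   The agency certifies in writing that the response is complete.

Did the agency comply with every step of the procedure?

Yes

(1) due by May 12, 1995 + 62 days = Jul 13, 1995; done Jun 8, 1995 — timely.
(2) due by Jun 8, 1995 + 5 days = Jun 13, 1995; completed Jun 12, 1995, before the deadline.
(3) permitted from Jul 8, 1995 + 8 days = Jul 16, 1995 onward; done Jul 18, 1995, after the minimum wait.
(4) due by Jul 18, 1995 + 30 days = Aug 17, 1995; Aug 15, 1995 is within that limit.
(5) due by Jun 12, 1995 + 74 days = Aug 25, 1995; done Aug 21, 1995 — timely.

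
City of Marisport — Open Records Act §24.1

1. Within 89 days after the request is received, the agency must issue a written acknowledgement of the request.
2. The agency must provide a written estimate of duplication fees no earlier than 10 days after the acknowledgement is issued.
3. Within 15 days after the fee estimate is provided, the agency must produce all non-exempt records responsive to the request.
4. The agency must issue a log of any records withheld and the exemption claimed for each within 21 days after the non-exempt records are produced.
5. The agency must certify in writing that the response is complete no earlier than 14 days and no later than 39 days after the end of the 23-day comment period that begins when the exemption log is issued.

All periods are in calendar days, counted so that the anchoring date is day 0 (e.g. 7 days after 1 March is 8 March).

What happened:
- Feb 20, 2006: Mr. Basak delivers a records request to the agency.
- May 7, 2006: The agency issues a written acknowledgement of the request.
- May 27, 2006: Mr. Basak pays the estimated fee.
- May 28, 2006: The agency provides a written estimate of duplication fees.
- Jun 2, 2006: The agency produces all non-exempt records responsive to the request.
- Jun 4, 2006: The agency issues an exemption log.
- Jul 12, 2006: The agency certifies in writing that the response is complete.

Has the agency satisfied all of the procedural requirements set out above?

Yes

Step 1: 89 days after Feb 20, 2006 (when the request is received) is May 20, 2006; May 7, 2006 is within that limit.
Step 2: the earliest permitted date is 10 days after May 7, 2006 (when the acknowledgement is issued), i.e. May 17, 2006; done May 28, 2006, after the minimum wait.
Step 3: 15 days after May 28, 2006 (when the fee estimate is provided) is Jun 12, 2006; done Jun 2, 2006 — timely.
Step 4: 21 days after Jun 2, 2006 (when the non-exempt records are produced) is Jun 23, 2006; Jun 4, 2006 is within that limit.
Step 5: the window is 14–39 days after Jun 27, 2006 (end of the 23-day comment period, which began when the exemption log is issued on Jun 4, 2006), so Jul 11, 2006 through Aug 5, 2006; done Jul 12, 2006 — within the window.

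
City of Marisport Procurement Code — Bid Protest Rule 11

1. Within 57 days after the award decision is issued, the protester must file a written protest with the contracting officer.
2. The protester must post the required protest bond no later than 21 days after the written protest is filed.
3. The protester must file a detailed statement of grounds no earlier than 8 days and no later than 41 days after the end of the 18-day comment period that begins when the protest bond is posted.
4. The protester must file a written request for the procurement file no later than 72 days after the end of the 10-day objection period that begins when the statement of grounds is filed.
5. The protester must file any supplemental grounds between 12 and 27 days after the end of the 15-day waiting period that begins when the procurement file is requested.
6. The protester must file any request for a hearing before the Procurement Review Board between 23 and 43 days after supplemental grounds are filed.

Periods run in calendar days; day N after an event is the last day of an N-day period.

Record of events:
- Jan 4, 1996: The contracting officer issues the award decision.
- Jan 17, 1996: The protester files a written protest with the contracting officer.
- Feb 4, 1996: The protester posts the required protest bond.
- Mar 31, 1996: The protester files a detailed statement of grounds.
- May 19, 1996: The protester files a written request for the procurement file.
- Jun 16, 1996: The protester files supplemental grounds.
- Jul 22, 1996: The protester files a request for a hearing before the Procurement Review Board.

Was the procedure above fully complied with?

Yes

(1) due by Jan 4, 1996 + 57 days = Mar 1, 1996; Jan 17, 1996 is within that limit.
(2) due by Jan 17, 1996 + 21 days = Feb 7, 1996; completed Feb 4, 1996, before the deadline.
(3) the permitted window runs from Feb 22, 1996 + 8 = Mar 1, 1996 to Feb 22, 1996 + 41 = Apr 3, 1996; Mar 31, 1996 falls inside that range.
(4) due by Apr 10, 1996 + 72 days = Jun 21, 1996; done May 19, 1996 — timely.
(5) the permitted window runs from Jun 3, 1996 + 12 = Jun 15, 1996 to Jun 3, 1996 + 27 = Jun 30, 1996; Jun 16, 1996 falls inside that range.
(6) the permitted window runs from Jun 16, 1996 + 23 = Jul 9, 1996 to Jun 16, 1996 + 43 = Jul 29, 1996; done Jul 22, 1996 — within the window.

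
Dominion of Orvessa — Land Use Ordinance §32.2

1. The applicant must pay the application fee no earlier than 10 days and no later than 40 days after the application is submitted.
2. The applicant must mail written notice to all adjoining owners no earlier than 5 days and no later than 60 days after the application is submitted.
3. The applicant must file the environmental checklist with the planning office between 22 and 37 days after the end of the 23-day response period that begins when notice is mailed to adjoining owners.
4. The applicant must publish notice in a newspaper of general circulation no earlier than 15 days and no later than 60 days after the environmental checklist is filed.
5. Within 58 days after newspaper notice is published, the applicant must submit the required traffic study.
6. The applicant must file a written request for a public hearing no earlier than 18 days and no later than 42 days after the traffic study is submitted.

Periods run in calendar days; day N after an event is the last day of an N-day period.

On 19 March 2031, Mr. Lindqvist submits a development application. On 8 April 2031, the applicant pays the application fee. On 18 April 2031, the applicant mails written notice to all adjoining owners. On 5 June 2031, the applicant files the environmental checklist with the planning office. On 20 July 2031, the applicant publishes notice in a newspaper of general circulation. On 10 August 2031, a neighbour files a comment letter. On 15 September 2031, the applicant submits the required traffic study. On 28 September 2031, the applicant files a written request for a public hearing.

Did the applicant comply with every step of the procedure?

Step 1 — 10 and 40 days from 19 March 2031 (when the application is submitted) are 29 March 2031 and 28 April 2031 respectively; 8 April 2031 falls inside that range.
Step 2 — 5 and 60 days from 19 March 2031 (when the application is submitted) are 24 March 2031 and 18 May 2031 respectively; done 18 April 2031 — within the window.
Step 3 — 22 and 37 days from 11 May 2031 (end of the 23-day response period, which began when notice is mailed to adjoining owners on 18 April 2031) are 2 June 2031 and 17 June 2031 respectively; 5 June 2031 falls inside that range.
Step 4 — 15 and 60 days from 5 June 2031 (when the environmental checklist is filed) are 20 June 2031 and 4 August 2031 respectively; done 20 July 2031 — within the window.
Step 5 — counting 58 days from 20 July 2031 (when newspaper notice is published) gives a deadline of 16 September 2031; done 15 September 2031 — timely.
Step 6 — 18 and 42 days from 15 September 2031 (when the traffic study is submitted) are 3 October 2031 and 27 October 2031 respectively; 28 September 2031 is 5 days too early.

No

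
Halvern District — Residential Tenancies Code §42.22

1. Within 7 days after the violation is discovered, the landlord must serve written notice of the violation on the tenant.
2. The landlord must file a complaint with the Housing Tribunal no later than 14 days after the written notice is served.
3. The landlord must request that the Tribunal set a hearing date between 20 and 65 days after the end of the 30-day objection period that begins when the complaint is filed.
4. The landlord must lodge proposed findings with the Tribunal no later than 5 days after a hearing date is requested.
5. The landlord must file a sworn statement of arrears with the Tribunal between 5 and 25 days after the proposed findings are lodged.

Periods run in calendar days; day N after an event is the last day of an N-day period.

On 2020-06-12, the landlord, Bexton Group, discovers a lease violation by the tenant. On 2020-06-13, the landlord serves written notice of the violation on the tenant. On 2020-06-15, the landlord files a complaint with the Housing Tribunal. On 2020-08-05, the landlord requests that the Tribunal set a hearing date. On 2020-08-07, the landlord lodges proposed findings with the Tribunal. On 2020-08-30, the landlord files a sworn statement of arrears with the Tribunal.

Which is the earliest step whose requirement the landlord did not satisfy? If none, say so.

Step 1 — counting 7 days from 2020-06-12 (when the violation is discovered) gives a deadline of 2020-06-19; 2020-06-13 is within that limit.
Step 2 — counting 14 days from 2020-06-13 (when the written notice is served) gives a deadline of 2020-06-27; 2020-06-15 is within that limit.
Step 3 — 20 and 65 days from 2020-07-15 (end of the 30-day objection period, which began when the complaint is filed on 2020-06-15) are 2020-08-04 and 2020-09-18 respectively; done 2020-08-05 — within the window.
Step 4 — counting 5 days from 2020-08-05 (when a hearing date is requested) gives a deadline of 2020-08-10; 2020-08-07 is within that limit.
Step 5 — 5 and 25 days from 2020-08-07 (when the proposed findings are lodged) are 2020-08-12 and 2020-09-01 respectively; done 2020-08-30 — within the window.

None — every step was satisfied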